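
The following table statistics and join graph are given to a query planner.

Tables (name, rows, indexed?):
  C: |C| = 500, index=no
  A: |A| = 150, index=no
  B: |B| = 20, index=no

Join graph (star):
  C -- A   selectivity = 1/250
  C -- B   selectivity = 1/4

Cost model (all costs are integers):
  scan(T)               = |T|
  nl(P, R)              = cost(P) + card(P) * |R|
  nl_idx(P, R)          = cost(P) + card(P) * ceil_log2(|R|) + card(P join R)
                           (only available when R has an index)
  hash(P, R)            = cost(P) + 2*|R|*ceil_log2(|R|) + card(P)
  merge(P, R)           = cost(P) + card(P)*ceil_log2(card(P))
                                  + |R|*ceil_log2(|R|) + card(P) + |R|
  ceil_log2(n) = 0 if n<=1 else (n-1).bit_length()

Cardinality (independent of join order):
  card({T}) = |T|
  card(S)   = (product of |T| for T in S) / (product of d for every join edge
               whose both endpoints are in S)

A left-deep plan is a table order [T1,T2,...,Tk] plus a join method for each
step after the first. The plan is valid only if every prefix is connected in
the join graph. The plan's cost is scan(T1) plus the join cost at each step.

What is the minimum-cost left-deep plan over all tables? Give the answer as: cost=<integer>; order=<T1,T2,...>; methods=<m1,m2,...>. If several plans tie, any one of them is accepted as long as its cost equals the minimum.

cost=3900; order=C,A,B; methods=hash,hash

Selinger DP (subsets sized 1..n):
  {C}: scan cost=500, card=500
  {A}: scan cost=150, card=150
  {B}: scan cost=20, card=20
  {AC}: card=300; try (A,hash)→3400, (C,merge)→6500, (A,merge)→6850, (C,hash)→9300, (C,nl)→75150, (A,nl)→75500; best=3400 via (A,hash)
  {BC}: card=2500; try (B,hash)→1200, (C,merge)→5140, (B,merge)→5620, (C,hash)→9040, (C,nl)→10020, (B,nl)→10500; best=1200 via (B,hash)
  {ABC}: card=1500; try (B,hash)→3900, (A,hash)→6100, (B,merge)→6520, (B,nl)→9400, (A,merge)→35050, (A,nl)→376200; best=3900 via (B,hash)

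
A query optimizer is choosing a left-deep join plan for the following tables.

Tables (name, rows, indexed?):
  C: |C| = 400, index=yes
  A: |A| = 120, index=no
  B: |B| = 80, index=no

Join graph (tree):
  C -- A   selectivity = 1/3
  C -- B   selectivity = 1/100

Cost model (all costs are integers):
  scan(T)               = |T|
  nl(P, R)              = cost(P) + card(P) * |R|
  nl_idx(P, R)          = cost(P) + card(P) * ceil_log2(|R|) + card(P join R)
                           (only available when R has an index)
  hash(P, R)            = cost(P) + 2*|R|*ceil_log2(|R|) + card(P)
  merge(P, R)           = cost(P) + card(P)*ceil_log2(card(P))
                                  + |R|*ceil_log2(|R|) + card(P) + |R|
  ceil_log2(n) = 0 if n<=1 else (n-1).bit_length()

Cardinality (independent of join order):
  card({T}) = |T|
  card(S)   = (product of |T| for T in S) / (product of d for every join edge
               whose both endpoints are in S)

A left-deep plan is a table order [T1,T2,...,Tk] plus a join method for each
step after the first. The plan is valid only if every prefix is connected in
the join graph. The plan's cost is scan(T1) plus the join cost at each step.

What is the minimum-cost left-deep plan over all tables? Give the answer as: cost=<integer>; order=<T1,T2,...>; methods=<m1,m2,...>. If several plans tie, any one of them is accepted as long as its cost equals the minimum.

cost=3120; order=B,C,A; methods=nl_idx,hash

Selinger DP (subsets sized 1..n):
  {C}: scan cost=400, card=400
  {A}: scan cost=120, card=120
  {B}: scan cost=80, card=80
  {AC}: card=16000; try (A,hash)→2480, (C,merge)→5080, (A,merge)→5360, (C,hash)→7440, (C,nl_idx)→17200, (C,nl)→48120 …(+1); best=2480 via (A,hash)
  {BC}: card=320; try (C,nl_idx)→1120, (B,hash)→1920, (C,merge)→4720, (B,merge)→5040, (C,hash)→7360, (C,nl)→32080 …(+1); best=1120 via (C,nl_idx)
  {ABC}: card=12800; try (A,hash)→3120, (A,merge)→5280, (B,hash)→19600, (A,nl)→39520, (B,merge)→243120, (B,nl)→1282480; best=3120 via (A,hash)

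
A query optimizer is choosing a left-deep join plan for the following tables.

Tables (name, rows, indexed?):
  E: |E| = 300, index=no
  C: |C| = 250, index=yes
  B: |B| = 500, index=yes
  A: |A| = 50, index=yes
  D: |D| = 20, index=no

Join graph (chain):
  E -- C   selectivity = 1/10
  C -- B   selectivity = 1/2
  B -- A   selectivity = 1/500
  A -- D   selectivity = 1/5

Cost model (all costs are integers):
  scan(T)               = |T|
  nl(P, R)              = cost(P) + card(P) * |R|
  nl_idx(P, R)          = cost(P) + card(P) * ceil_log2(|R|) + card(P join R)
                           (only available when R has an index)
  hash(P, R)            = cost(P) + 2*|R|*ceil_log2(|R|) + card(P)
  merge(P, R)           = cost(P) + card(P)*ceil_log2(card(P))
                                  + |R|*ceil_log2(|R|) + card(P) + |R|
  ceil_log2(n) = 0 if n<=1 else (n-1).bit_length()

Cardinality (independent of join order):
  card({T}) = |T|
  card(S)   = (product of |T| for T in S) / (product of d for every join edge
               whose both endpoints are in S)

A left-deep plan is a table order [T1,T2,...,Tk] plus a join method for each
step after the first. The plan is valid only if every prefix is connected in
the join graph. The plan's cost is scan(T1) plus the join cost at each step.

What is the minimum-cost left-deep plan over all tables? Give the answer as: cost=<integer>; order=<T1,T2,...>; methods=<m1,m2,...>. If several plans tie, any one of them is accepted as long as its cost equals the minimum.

cost=35250; order=A,B,D,C,E; methods=nl_idx,hash,merge,hash

Selinger DP (subsets sized 1..n):
  {E}: scan cost=300, card=300
  {C}: scan cost=250, card=250
  {B}: scan cost=500, card=500
  {A}: scan cost=50, card=50
  {D}: scan cost=20, card=20
  {CE}: card=7500; try (C,hash)→4600, (E,merge)→5500, (C,merge)→5550, (E,hash)→5900, (C,nl_idx)→10200, (E,nl)→75250 …(+1); best=4600 via (C,hash)
  {BC}: card=62500; try (C,hash)→5000, (B,merge)→7500, (C,merge)→7750, (B,hash)→9500, (B,nl_idx)→65000, (C,nl_idx)→67000 …(+2); best=5000 via (C,hash)
  {AB}: card=50; try (B,nl_idx)→550, (A,hash)→1600, (A,nl_idx)→3550, (B,merge)→5400, (A,merge)→5850, (B,hash)→9100 …(+2); best=550 via (B,nl_idx)
  {AD}: card=200; try (D,hash)→300, (A,nl_idx)→340, (A,merge)→490, (D,merge)→520, (A,hash)→640, (A,nl)→1020 …(+1); best=300 via (D,hash)
  {BCE}: card=1875000; try (B,hash)→21100, (E,hash)→72900, (B,merge)→114600, (E,merge)→1070500, (B,nl_idx)→1947100, (B,nl)→3754600 …(+1); best=21100 via (B,hash)
  {ABC}: card=6250; try (C,merge)→3150, (C,hash)→4600, (C,nl_idx)→7200, (C,nl)→13050, (A,hash)→68100, (A,nl_idx)→386250 …(+2); best=3150 via (C,merge)
  {ABD}: card=200; try (D,hash)→800, (D,merge)→1020, (D,nl)→1550, (B,nl_idx)→2300, (B,merge)→7100, (B,hash)→9500 …(+1); best=800 via (D,hash)
  {ABCE}: card=187500; try (E,hash)→14800, (E,merge)→93650, (E,nl)→1878150, (A,hash)→1896700, (A,nl_idx)→11458600, (A,merge)→41271450 …(+1); best=14800 via (E,hash)
  {ABCD}: card=25000; try (C,merge)→4850, (C,hash)→5000, (D,hash)→9600, (C,nl_idx)→27400, (C,nl)→50800, (D,merge)→90770 …(+1); best=4850 via (C,merge)
  {ABCDE}: card=750000; try (E,hash)→35250, (D,hash)→202500, (E,merge)→407850, (D,merge)→3577420, (D,nl)→3764800, (E,nl)→7504850; best=35250 via (E,hash)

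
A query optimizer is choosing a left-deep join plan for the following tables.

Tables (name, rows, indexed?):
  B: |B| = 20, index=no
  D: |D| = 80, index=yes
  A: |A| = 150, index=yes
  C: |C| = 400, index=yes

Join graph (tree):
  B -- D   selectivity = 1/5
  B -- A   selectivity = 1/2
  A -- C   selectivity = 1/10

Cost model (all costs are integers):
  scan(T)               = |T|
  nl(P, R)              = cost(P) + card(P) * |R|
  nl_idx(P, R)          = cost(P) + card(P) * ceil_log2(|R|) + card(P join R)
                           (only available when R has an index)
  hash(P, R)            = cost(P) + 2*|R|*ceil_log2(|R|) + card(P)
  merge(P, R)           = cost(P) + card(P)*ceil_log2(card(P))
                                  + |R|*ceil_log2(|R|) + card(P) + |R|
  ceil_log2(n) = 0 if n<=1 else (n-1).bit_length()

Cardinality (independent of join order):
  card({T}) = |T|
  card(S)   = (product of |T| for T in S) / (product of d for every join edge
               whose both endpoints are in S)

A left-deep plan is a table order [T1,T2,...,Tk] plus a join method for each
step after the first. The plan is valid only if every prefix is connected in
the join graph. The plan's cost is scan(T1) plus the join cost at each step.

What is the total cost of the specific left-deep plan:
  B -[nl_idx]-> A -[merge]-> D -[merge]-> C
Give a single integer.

408320

step 1: scan B: cost=20, card=20
step 2: join A via nl_idx
    card(P join A) = 20*150/(2) = 1500
    cost = 20 + 20*8 + 1500 = 1680
step 3: join D via merge
    card(P join D) = 1500*80/(5) = 24000
    cost = 1680 + 1500*11 + 80*7 + 1500 + 80 = 20320
step 4: join C via merge
    card(P join C) = 24000*400/(10) = 960000
    cost = 20320 + 24000*15 + 400*9 + 24000 + 400 = 408320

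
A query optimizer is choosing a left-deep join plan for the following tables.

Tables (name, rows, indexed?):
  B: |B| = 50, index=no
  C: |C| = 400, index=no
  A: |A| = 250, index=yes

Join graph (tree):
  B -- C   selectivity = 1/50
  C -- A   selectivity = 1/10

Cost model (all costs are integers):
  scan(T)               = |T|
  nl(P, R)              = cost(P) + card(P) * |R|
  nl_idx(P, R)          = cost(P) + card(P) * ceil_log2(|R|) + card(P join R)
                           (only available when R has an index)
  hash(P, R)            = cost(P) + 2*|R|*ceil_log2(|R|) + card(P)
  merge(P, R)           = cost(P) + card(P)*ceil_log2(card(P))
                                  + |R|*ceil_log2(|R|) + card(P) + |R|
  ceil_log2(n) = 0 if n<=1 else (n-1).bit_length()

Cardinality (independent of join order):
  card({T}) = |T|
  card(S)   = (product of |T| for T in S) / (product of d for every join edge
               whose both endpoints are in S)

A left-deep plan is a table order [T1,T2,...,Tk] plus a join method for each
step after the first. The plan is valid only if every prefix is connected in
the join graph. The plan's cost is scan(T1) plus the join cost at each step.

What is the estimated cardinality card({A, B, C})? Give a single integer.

10000

Tables in S: A(250), B(50), C(400)
Edges inside S: B-C(d=50), C-A(d=10)
numerator = 250 * 50 * 400 = 5000000
denominator = 50 * 10 = 500
card(S) = 5000000 / 500 = 10000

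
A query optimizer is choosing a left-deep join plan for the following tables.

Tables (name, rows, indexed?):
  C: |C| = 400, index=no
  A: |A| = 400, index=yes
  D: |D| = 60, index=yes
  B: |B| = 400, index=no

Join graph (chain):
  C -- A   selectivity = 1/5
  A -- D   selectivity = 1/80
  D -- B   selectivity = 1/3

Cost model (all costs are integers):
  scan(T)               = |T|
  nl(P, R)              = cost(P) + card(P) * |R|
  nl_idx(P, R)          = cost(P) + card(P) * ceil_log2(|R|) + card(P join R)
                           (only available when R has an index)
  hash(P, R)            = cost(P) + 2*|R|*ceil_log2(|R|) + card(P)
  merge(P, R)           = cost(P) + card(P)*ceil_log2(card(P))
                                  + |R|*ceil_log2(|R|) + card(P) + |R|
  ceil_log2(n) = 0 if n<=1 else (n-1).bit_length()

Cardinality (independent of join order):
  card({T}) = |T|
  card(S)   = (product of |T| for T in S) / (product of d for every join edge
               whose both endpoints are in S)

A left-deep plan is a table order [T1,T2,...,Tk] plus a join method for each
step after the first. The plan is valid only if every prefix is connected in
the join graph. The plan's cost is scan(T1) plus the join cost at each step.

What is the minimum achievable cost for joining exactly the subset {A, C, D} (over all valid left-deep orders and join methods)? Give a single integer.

Selinger DP over subsets of {A,C,D}:
  {C}: scan cost=400, card=400
  {A}: scan cost=400, card=400
  {D}: scan cost=60, card=60
  {AC}: card=32000; try (C,hash)→8000, (A,hash)→8000, (C,merge)→8400, (A,merge)→8400, (A,nl_idx)→36000, (C,nl)→160400 …(+1); best=8000 via (C,hash)
  {AD}: card=300; try (A,nl_idx)→900, (D,hash)→1520, (D,nl_idx)→3100, (A,merge)→4480, (D,merge)→4820, (A,hash)→7320 …(+2); best=900 via (A,nl_idx)
  {ACD}: card=24000; try (C,merge)→7900, (C,hash)→8400, (D,hash)→40720, (C,nl)→120900, (D,nl_idx)→224000, (D,merge)→520420 …(+1); best=7900 via (C,merge)

7900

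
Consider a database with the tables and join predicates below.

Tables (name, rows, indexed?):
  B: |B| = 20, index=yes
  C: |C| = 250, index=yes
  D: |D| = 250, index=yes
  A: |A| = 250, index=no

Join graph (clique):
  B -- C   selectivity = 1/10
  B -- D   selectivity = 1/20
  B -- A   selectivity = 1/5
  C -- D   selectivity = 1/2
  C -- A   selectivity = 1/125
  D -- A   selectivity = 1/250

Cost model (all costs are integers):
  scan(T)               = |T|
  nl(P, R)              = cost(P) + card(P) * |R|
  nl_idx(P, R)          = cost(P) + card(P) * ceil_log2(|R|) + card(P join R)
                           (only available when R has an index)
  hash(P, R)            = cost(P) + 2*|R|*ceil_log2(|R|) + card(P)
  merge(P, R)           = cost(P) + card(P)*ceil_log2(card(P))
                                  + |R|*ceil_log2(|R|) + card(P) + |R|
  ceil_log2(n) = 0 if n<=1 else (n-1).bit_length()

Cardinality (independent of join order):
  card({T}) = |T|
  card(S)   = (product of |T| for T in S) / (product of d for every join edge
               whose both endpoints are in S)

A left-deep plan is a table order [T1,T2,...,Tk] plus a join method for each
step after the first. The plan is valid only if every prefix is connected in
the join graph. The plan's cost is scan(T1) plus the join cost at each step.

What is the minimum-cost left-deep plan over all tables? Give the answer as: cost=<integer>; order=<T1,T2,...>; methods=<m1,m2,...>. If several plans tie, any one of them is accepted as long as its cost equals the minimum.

cost=3355; order=A,D,B,C; methods=nl_idx,hash,nl_idx

Selinger DP (subsets sized 1..n):
  {B}: scan cost=20, card=20
  {C}: scan cost=250, card=250
  {D}: scan cost=250, card=250
  {A}: scan cost=250, card=250
  {BC}: card=500; try (C,nl_idx)→680, (B,hash)→700, (B,nl_idx)→2000, (C,merge)→2390, (B,merge)→2620, (C,hash)→4040 …(+2); best=680 via (C,nl_idx)
  {BD}: card=250; try (D,nl_idx)→430, (B,hash)→700, (B,nl_idx)→1750, (D,merge)→2390, (B,merge)→2620, (D,hash)→4040 …(+2); best=430 via (D,nl_idx)
  {AB}: card=1000; try (B,hash)→700, (A,merge)→2390, (B,nl_idx)→2500, (B,merge)→2620, (A,hash)→4040, (A,nl)→5020 …(+1); best=700 via (B,hash)
  {CD}: card=31250; try (D,hash)→4500, (C,hash)→4500, (D,merge)→4750, (C,merge)→4750, (D,nl_idx)→33500, (C,nl_idx)→33500 …(+2); best=4500 via (D,hash)
  {AC}: card=500; try (C,nl_idx)→2750, (C,hash)→4500, (A,hash)→4500, (C,merge)→4750, (A,merge)→4750, (C,nl)→62750 …(+1); best=2750 via (C,nl_idx)
  {AD}: card=250; try (D,nl_idx)→2500, (D,hash)→4500, (A,hash)→4500, (D,merge)→4750, (A,merge)→4750, (D,nl)→62750 …(+1); best=2500 via (D,nl_idx)
  {BCD}: card=3125; try (C,hash)→4680, (C,merge)→4930, (D,hash)→5180, (C,nl_idx)→5555, (D,nl_idx)→7805, (D,merge)→7930 …(+6); best=4680 via (C,hash)
  {ABC}: card=200; try (B,hash)→3450, (A,hash)→5180, (B,nl_idx)→5450, (C,hash)→5700, (B,merge)→7870, (A,merge)→7930 …(+5); best=3450 via (B,hash)
  {ABD}: card=50; try (B,hash)→2950, (B,nl_idx)→3800, (A,hash)→4680, (B,merge)→4870, (A,merge)→4930, (D,hash)→5700 …(+5); best=2950 via (B,hash)
  {ACD}: card=250; try (C,nl_idx)→4750, (C,hash)→6750, (D,nl_idx)→7000, (C,merge)→7000, (D,hash)→7250, (D,merge)→10000 …(+5); best=4750 via (C,nl_idx)
  {ABCD}: card=5; try (C,nl_idx)→3355, (D,nl_idx)→5055, (B,hash)→5200, (C,merge)→5550, (B,nl_idx)→6005, (C,hash)→7000 …(+9); best=3355 via (C,nl_idx)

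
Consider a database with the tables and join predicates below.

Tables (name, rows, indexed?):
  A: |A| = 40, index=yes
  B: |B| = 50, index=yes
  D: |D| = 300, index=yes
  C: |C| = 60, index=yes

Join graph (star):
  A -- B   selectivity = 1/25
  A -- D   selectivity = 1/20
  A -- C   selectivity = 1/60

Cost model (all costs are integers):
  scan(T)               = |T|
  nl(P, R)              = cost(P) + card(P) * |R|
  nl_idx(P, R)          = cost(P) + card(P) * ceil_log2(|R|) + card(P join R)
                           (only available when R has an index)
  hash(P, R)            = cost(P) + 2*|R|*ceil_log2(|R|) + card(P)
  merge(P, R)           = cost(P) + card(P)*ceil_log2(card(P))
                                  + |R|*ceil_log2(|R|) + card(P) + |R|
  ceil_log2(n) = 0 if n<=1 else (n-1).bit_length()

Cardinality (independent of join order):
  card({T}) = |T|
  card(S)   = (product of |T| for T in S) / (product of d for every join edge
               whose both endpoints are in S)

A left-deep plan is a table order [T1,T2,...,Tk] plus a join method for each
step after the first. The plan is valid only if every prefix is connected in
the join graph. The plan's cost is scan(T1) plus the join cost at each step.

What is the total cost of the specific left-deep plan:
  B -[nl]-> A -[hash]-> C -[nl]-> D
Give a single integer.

step 1: scan B: cost=50, card=50
step 2: join A via nl
    card(P join A) = 50*40/(25) = 80
    cost = 50 + 50*40 = 2050
step 3: join C via hash
    card(P join C) = 80*60/(60) = 80
    cost = 2050 + 2*60*6 + 80 = 2850
step 4: join D via nl
    card(P join D) = 80*300/(20) = 1200
    cost = 2850 + 80*300 = 26850

26850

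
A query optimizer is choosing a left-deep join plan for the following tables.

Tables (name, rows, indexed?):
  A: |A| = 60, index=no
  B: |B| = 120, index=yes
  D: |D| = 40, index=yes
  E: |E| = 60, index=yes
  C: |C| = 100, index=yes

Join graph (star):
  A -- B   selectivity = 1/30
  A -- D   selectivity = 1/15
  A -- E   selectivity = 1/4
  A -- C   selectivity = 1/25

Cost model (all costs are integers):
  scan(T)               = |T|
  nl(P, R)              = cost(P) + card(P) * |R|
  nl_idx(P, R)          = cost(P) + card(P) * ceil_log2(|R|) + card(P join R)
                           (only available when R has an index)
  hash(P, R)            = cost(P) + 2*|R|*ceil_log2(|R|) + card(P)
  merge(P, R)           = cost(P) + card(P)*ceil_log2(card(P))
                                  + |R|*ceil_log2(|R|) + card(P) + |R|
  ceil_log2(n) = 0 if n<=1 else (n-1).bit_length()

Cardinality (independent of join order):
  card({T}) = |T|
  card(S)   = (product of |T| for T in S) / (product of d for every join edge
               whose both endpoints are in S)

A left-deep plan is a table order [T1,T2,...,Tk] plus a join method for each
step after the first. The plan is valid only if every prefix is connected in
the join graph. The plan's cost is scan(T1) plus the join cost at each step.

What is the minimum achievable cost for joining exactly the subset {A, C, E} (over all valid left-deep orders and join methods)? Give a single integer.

Selinger DP over subsets of {A,C,E}:
  {A}: scan cost=60, card=60
  {E}: scan cost=60, card=60
  {C}: scan cost=100, card=100
  {AE}: card=900; try (E,hash)→840, (A,hash)→840, (E,merge)→900, (A,merge)→900, (E,nl_idx)→1320, (E,nl)→3660 …(+1); best=840 via (E,hash)
  {AC}: card=240; try (C,nl_idx)→720, (A,hash)→920, (C,merge)→1280, (A,merge)→1320, (C,hash)→1520, (C,nl)→6060 …(+1); best=720 via (C,nl_idx)
  {ACE}: card=3600; try (E,hash)→1680, (C,hash)→3140, (E,merge)→3300, (E,nl_idx)→5760, (C,nl_idx)→10740, (C,merge)→11540 …(+2); best=1680 via (E,hash)

1680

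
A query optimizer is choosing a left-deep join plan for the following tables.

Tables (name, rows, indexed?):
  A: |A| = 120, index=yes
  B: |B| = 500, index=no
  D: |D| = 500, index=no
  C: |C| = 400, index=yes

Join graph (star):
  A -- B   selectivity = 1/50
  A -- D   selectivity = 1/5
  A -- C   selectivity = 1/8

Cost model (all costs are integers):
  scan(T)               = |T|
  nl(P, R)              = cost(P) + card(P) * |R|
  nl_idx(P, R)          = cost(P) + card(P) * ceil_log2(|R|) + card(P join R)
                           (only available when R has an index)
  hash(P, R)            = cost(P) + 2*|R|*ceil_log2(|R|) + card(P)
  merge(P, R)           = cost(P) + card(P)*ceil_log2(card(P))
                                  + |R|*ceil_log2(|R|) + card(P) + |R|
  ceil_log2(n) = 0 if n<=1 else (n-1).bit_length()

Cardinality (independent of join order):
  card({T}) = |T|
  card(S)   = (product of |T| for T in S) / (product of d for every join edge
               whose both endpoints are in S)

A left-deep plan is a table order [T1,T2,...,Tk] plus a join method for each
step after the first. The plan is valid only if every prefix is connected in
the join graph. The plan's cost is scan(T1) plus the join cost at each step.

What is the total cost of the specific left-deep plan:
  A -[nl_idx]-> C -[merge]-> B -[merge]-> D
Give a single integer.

step 1: scan A: cost=120, card=120
step 2: join C via nl_idx
    card(P join C) = 120*400/(8) = 6000
    cost = 120 + 120*9 + 6000 = 7200
step 3: join B via merge
    card(P join B) = 6000*500/(50) = 60000
    cost = 7200 + 6000*13 + 500*9 + 6000 + 500 = 96200
step 4: join D via merge
    card(P join D) = 60000*500/(5) = 6000000
    cost = 96200 + 60000*16 + 500*9 + 60000 + 500 = 1121200

1121200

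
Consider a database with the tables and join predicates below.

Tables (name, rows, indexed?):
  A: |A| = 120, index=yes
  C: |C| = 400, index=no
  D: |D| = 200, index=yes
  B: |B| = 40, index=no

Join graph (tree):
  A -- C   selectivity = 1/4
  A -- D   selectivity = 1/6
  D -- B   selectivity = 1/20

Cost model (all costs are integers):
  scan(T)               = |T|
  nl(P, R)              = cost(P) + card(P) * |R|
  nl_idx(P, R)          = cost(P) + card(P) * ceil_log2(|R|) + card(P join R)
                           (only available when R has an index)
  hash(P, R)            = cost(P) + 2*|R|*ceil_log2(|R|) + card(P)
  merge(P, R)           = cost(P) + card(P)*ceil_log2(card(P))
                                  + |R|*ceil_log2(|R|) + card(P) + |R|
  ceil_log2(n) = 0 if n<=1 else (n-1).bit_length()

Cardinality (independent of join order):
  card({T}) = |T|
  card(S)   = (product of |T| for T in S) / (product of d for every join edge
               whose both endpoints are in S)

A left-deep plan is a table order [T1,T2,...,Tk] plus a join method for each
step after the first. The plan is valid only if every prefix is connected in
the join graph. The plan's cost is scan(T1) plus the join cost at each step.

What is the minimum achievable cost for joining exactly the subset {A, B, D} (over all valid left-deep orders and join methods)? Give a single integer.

2840

Selinger DP over subsets of {A,B,D}:
  {A}: scan cost=120, card=120
  {D}: scan cost=200, card=200
  {B}: scan cost=40, card=40
  {AD}: card=4000; try (A,hash)→2080, (D,merge)→2880, (A,merge)→2960, (D,hash)→3440, (D,nl_idx)→5080, (A,nl_idx)→5600 …(+2); best=2080 via (A,hash)
  {BD}: card=400; try (D,nl_idx)→760, (B,hash)→880, (D,merge)→2120, (B,merge)→2280, (D,hash)→3280, (D,nl)→8040 …(+1); best=760 via (D,nl_idx)
  {ABD}: card=8000; try (A,hash)→2840, (A,merge)→5720, (B,hash)→6560, (A,nl_idx)→11560, (A,nl)→48760, (B,merge)→54360 …(+1); best=2840 via (A,hash)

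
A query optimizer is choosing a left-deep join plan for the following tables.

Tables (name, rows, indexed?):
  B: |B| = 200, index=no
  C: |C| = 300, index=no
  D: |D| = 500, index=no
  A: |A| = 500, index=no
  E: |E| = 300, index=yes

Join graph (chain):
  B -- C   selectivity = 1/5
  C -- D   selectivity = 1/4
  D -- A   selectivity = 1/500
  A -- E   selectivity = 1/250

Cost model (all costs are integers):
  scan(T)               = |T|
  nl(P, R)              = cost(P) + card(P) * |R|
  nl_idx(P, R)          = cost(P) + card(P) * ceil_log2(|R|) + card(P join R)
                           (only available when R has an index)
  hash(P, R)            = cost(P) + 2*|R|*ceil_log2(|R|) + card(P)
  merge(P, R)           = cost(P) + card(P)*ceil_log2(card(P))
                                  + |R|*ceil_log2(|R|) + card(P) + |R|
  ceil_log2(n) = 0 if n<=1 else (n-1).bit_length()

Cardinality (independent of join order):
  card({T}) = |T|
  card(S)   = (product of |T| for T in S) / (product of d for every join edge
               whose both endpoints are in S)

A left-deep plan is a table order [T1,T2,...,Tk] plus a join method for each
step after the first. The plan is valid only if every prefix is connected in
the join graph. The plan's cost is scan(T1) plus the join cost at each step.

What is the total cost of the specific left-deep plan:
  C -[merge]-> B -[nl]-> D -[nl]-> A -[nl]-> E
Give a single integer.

1206005100

step 1: scan C: cost=300, card=300
step 2: join B via merge
    card(P join B) = 300*200/(5) = 12000
    cost = 300 + 300*9 + 200*8 + 300 + 200 = 5100
step 3: join D via nl
    card(P join D) = 12000*500/(4) = 1500000
    cost = 5100 + 12000*500 = 6005100
step 4: join A via nl
    card(P join A) = 1500000*500/(500) = 1500000
    cost = 6005100 + 1500000*500 = 756005100
step 5: join E via nl
    card(P join E) = 1500000*300/(250) = 1800000
    cost = 756005100 + 1500000*300 = 1206005100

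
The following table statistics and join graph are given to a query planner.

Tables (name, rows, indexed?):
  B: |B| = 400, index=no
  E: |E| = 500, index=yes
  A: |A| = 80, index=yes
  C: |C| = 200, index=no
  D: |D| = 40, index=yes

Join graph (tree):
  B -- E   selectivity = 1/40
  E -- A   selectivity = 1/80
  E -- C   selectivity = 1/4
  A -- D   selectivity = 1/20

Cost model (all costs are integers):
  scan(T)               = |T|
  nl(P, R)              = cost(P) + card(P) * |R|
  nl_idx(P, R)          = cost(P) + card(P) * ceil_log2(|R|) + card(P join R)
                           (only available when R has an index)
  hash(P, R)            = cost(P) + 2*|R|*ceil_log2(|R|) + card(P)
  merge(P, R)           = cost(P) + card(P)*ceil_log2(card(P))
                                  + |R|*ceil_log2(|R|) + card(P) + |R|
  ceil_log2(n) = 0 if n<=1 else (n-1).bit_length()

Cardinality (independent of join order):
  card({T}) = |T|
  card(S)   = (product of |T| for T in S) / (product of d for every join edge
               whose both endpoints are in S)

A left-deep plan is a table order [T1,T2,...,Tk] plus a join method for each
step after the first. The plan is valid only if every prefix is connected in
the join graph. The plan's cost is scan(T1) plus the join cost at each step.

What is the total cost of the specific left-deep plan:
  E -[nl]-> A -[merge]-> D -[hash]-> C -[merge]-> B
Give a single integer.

step 1: scan E: cost=500, card=500
step 2: join A via nl
    card(P join A) = 500*80/(80) = 500
    cost = 500 + 500*80 = 40500
step 3: join D via merge
    card(P join D) = 500*40/(20) = 1000
    cost = 40500 + 500*9 + 40*6 + 500 + 40 = 45780
step 4: join C via hash
    card(P join C) = 1000*200/(4) = 50000
    cost = 45780 + 2*200*8 + 1000 = 49980
step 5: join B via merge
    card(P join B) = 50000*400/(40) = 500000
    cost = 49980 + 50000*16 + 400*9 + 50000 + 400 = 903980

903980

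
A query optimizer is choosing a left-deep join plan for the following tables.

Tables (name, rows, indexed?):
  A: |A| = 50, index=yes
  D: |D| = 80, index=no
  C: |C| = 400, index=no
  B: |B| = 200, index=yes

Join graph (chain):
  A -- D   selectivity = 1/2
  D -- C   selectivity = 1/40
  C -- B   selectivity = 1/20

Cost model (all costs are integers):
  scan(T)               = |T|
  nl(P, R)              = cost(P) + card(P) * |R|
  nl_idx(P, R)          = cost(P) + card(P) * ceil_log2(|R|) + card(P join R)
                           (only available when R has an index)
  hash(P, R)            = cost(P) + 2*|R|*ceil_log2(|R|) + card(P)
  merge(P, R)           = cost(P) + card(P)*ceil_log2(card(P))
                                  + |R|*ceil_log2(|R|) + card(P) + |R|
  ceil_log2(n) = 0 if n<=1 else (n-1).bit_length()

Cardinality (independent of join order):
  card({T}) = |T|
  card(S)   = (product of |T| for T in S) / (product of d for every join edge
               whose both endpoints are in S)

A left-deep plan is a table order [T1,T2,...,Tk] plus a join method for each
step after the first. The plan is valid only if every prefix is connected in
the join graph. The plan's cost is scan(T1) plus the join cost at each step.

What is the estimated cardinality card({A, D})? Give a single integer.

2000

Tables in S: A(50), D(80)
Edges inside S: A-D(d=2)
numerator = 50 * 80 = 4000
denominator = 2 = 2
card(S) = 4000 / 2 = 2000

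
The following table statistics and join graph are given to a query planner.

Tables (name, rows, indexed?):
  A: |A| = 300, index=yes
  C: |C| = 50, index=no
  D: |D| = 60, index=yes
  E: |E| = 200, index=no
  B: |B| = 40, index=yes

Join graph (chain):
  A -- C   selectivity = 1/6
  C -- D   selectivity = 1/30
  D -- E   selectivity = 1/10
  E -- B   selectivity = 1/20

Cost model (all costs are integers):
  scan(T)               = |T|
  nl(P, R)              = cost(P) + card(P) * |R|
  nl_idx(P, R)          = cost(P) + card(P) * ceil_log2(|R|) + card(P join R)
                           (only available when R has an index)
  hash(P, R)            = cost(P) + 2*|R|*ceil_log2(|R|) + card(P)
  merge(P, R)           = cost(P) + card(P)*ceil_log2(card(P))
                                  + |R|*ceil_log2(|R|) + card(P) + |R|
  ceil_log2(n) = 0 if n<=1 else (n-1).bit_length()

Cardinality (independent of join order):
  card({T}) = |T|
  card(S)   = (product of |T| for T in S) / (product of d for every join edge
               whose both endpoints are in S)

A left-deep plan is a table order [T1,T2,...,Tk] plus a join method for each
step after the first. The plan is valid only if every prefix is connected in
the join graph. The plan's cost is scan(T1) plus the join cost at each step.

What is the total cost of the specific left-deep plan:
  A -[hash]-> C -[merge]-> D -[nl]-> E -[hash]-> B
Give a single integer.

1134600

step 1: scan A: cost=300, card=300
step 2: join C via hash
    card(P join C) = 300*50/(6) = 2500
    cost = 300 + 2*50*6 + 300 = 1200
step 3: join D via merge
    card(P join D) = 2500*60/(30) = 5000
    cost = 1200 + 2500*12 + 60*6 + 2500 + 60 = 34120
step 4: join E via nl
    card(P join E) = 5000*200/(10) = 100000
    cost = 34120 + 5000*200 = 1034120
step 5: join B via hash
    card(P join B) = 100000*40/(20) = 200000
    cost = 1034120 + 2*40*6 + 100000 = 1134600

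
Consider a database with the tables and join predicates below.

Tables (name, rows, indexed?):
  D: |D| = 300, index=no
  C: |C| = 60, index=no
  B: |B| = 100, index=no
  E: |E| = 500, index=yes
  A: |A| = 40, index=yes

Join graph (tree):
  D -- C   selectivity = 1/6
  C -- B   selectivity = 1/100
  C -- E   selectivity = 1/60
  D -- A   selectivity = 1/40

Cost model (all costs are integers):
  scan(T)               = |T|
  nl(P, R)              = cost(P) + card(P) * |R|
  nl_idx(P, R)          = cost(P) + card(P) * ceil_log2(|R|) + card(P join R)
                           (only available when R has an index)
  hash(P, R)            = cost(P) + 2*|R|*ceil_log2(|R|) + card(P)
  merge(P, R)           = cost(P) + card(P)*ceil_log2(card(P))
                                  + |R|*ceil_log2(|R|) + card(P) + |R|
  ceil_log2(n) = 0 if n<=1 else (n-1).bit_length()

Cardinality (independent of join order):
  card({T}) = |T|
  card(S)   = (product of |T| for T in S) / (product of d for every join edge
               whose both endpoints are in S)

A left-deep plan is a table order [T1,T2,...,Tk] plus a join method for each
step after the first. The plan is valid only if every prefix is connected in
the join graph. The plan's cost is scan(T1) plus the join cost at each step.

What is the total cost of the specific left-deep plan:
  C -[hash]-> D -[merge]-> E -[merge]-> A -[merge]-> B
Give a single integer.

step 1: scan C: cost=60, card=60
step 2: join D via hash
    card(P join D) = 60*300/(6) = 3000
    cost = 60 + 2*300*9 + 60 = 5520
step 3: join E via merge
    card(P join E) = 3000*500/(60) = 25000
    cost = 5520 + 3000*12 + 500*9 + 3000 + 500 = 49520
step 4: join A via merge
    card(P join A) = 25000*40/(40) = 25000
    cost = 49520 + 25000*15 + 40*6 + 25000 + 40 = 449800
step 5: join B via merge
    card(P join B) = 25000*100/(100) = 25000
    cost = 449800 + 25000*15 + 100*7 + 25000 + 100 = 850600

850600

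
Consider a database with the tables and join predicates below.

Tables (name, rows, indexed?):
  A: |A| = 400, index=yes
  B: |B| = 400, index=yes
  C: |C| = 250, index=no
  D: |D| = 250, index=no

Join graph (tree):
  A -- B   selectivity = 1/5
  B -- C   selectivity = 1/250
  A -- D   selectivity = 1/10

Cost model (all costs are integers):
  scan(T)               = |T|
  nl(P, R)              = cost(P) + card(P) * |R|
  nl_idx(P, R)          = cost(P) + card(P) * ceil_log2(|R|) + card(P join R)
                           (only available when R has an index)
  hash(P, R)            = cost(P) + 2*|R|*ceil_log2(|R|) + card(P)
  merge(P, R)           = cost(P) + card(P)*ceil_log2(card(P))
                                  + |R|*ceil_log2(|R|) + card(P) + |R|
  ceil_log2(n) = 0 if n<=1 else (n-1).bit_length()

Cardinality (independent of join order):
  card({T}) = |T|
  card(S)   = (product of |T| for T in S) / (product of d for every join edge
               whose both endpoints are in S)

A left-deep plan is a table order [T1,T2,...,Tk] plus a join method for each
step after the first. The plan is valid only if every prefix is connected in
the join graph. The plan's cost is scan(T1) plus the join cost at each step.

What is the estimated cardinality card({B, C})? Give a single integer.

Tables in S: B(400), C(250)
Edges inside S: B-C(d=250)
numerator = 400 * 250 = 100000
denominator = 250 = 250
card(S) = 100000 / 250 = 400

400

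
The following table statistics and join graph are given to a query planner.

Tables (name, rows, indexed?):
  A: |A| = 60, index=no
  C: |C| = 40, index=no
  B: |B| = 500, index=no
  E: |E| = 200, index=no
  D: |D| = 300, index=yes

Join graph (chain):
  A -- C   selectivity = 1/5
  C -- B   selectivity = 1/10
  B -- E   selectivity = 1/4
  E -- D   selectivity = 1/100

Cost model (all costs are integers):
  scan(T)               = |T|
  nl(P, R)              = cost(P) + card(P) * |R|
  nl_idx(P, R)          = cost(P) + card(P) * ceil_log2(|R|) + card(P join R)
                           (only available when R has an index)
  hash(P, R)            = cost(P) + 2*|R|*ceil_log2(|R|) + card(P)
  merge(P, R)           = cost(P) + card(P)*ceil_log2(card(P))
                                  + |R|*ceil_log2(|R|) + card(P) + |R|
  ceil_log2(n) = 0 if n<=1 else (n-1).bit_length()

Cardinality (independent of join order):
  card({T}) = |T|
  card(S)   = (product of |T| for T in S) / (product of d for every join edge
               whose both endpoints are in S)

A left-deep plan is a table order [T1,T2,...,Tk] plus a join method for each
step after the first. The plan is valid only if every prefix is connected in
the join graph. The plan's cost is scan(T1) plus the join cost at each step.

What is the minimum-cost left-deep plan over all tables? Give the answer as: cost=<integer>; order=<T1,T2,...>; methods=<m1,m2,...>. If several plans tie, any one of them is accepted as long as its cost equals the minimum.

Selinger DP (subsets sized 1..n):
  {A}: scan cost=60, card=60
  {C}: scan cost=40, card=40
  {B}: scan cost=500, card=500
  {E}: scan cost=200, card=200
  {D}: scan cost=300, card=300
  {AC}: card=480; try (C,hash)→600, (A,merge)→740, (C,merge)→760, (A,hash)→800, (A,nl)→2440, (C,nl)→2460; best=600 via (C,hash)
  {BC}: card=2000; try (C,hash)→1480, (B,merge)→5320, (C,merge)→5780, (B,hash)→9080, (B,nl)→20040, (C,nl)→20500; best=1480 via (C,hash)
  {BE}: card=25000; try (E,hash)→4200, (B,merge)→7000, (E,merge)→7300, (B,hash)→9400, (B,nl)→100200, (E,nl)→100500; best=4200 via (E,hash)
  {DE}: card=600; try (D,nl_idx)→2600, (E,hash)→3800, (D,merge)→5000, (E,merge)→5100, (D,hash)→5800, (D,nl)→60200 …(+1); best=2600 via (D,nl_idx)
  {ABC}: card=24000; try (A,hash)→4200, (B,hash)→10080, (B,merge)→10400, (A,merge)→25900, (A,nl)→121480, (B,nl)→240600; best=4200 via (A,hash)
  {BCE}: card=100000; try (E,hash)→6680, (E,merge)→27280, (C,hash)→29680, (E,nl)→401480, (C,merge)→404480, (C,nl)→1004200; best=6680 via (E,hash)
  {BDE}: card=75000; try (B,hash)→12200, (B,merge)→14200, (D,hash)→34600, (B,nl)→302600, (D,nl_idx)→304200, (D,merge)→407200 …(+1); best=12200 via (B,hash)
  {ABCE}: card=1200000; try (E,hash)→31400, (A,hash)→107400, (E,merge)→390000, (A,merge)→1807100, (E,nl)→4804200, (A,nl)→6006680; best=31400 via (E,hash)
  {BCDE}: card=300000; try (C,hash)→87680, (D,hash)→112080, (D,nl_idx)→1206680, (C,merge)→1362480, (D,merge)→1809680, (C,nl)→3012200 …(+1); best=87680 via (C,hash)
  {ABCDE}: card=3600000; try (A,hash)→388400, (D,hash)→1236800, (A,merge)→6088100, (D,nl_idx)→14431400, (A,nl)→18087680, (D,merge)→26434400 …(+1); best=388400 via (A,hash)

cost=388400; order=E,D,B,C,A; methods=nl_idx,hash,hash,hash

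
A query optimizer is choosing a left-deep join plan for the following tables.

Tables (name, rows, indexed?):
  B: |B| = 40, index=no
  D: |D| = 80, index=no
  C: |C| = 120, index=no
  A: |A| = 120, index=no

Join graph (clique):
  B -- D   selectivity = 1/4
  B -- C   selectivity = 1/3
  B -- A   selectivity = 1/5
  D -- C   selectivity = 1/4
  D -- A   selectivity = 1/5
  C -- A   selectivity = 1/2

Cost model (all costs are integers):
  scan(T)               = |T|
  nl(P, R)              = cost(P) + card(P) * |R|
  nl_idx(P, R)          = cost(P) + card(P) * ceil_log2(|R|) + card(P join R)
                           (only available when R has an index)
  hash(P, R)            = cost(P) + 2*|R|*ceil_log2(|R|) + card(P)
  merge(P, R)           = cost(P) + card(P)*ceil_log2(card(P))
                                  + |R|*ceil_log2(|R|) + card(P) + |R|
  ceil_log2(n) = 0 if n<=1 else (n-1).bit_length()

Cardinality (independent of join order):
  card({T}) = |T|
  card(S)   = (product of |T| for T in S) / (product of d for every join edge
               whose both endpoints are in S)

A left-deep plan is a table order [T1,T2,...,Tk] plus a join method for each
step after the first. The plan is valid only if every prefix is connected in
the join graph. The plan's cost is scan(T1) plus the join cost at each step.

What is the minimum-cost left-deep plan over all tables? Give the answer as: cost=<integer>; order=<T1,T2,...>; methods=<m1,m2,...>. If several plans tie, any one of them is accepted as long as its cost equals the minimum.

cost=8320; order=A,B,D,C; methods=hash,hash,hash

Selinger DP (subsets sized 1..n):
  {B}: scan cost=40, card=40
  {D}: scan cost=80, card=80
  {C}: scan cost=120, card=120
  {A}: scan cost=120, card=120
  {BD}: card=800; try (B,hash)→640, (D,merge)→960, (B,merge)→1000, (D,hash)→1200, (D,nl)→3240, (B,nl)→3280; best=640 via (B,hash)
  {BC}: card=1600; try (B,hash)→720, (C,merge)→1280, (B,merge)→1360, (C,hash)→1760, (C,nl)→4840, (B,nl)→4920; best=720 via (B,hash)
  {AB}: card=960; try (B,hash)→720, (A,merge)→1280, (B,merge)→1360, (A,hash)→1760, (A,nl)→4840, (B,nl)→4920; best=720 via (B,hash)
  {CD}: card=2400; try (D,hash)→1360, (C,merge)→1680, (D,merge)→1720, (C,hash)→1840, (C,nl)→9680, (D,nl)→9720; best=1360 via (D,hash)
  {AD}: card=1920; try (D,hash)→1360, (A,merge)→1680, (D,merge)→1720, (A,hash)→1840, (A,nl)→9680, (D,nl)→9720; best=1360 via (D,hash)
  {AC}: card=7200; try (C,hash)→1920, (A,hash)→1920, (C,merge)→2040, (A,merge)→2040, (C,nl)→14520, (A,nl)→14520; best=1920 via (C,hash)
  {BCD}: card=8000; try (C,hash)→3120, (D,hash)→3440, (B,hash)→4240, (C,merge)→10400, (D,merge)→20560, (B,merge)→32840 …(+3); best=3120 via (C,hash)
  {ABD}: card=3840; try (D,hash)→2800, (A,hash)→3120, (B,hash)→3760, (A,merge)→10400, (D,merge)→11920, (B,merge)→24680 …(+3); best=2800 via (D,hash)
  {ABC}: card=19200; try (C,hash)→3360, (A,hash)→4000, (B,hash)→9600, (C,merge)→12240, (A,merge)→20880, (B,merge)→103000 …(+3); best=3360 via (C,hash)
  {ACD}: card=28800; try (C,hash)→4960, (A,hash)→5440, (D,hash)→10240, (C,merge)→25360, (A,merge)→33520, (D,merge)→103360 …(+3); best=4960 via (C,hash)
  {ABCD}: card=19200; try (C,hash)→8320, (A,hash)→12800, (D,hash)→23680, (B,hash)→34240, (C,merge)→53680, (A,merge)→116080 …(+6); best=8320 via (C,hash)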